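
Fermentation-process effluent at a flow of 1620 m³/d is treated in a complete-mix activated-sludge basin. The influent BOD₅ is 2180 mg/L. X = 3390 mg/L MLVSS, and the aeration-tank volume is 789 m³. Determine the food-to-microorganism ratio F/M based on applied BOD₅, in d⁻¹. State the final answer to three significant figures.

F/M ≈ 1.32 d⁻¹

F/M = Q·S₀ / (V·X) = 1620 × 2180 / (789.0 × 3390) = 1.320 g BOD₅·(g VSS·d)⁻¹.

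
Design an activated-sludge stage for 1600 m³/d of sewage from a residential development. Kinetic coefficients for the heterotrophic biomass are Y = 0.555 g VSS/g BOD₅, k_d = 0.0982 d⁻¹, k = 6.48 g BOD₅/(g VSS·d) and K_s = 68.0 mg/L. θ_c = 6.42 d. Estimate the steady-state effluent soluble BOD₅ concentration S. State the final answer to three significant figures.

S ≈ 5.17 mg/L

Effluent substrate depends only on kinetics and SRT: S = K_s(1 + k_d θ_c) / [θ_c(Yk − k_d) − 1] = 68.0 × (1 + 0.0982 × 6.42) / [6.42 × (0.555 × 6.48 − 0.0982) − 1] = 110.9 / 21.46 = 5.167 mg/L.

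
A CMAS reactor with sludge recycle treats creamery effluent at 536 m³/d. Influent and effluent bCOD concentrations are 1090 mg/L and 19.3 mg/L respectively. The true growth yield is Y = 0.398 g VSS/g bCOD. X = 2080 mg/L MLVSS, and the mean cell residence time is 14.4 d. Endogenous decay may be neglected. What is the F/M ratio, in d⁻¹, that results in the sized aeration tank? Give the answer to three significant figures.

F/M ≈ 0.178 d⁻¹

V·X = Y·Q·ΔS·θ_c gives V = 0.398 × 536 × (1090 − 19.3) × 14.4 / 2080 = 1581 m³.
F/M = Q·S₀ / (V·X) = 536 × 1090 / (1581 × 2080) = 0.1776 g bCOD·(g VSS·d)⁻¹.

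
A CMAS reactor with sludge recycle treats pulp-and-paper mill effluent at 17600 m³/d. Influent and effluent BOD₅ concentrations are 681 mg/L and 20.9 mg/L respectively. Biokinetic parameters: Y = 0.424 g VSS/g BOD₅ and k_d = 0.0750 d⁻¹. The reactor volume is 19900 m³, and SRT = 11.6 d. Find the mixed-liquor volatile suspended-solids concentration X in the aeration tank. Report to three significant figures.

X = Y·Q·ΔS·θ_c / [V·(1 + k_d θ_c)] = 0.424 × 17600 × (681 − 20.9) × 11.6 / [19900 × (1 + 0.0750 × 11.6)] = 1536 mg/L.

X ≈ 1540 mg/L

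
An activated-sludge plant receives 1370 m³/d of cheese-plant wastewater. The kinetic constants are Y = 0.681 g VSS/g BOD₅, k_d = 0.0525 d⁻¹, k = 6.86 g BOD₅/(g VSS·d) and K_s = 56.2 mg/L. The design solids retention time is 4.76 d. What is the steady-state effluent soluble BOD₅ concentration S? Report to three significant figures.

S ≈ 3.35 mg/L

From the Monod/SRT balance for a CMAS, S = K_s·(1+k_d θ_c)/[θ_c·(Y k − k_d) − 1] = 56.2 × (1 + 0.0525 × 4.76) / [4.76 × (0.681 × 6.86 − 0.0525) − 1] = 70.24 / 20.99 = 3.347 mg/L.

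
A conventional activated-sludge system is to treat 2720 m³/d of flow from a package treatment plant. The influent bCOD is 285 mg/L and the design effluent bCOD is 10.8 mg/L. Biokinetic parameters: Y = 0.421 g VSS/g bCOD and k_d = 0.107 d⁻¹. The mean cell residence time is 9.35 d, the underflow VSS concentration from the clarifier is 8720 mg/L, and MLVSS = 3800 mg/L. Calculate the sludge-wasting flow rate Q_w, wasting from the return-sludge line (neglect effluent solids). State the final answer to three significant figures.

Steady-state biomass mass balance: V·X·(1 + k_d·θ_c) = Y·Q·(S₀ − S)·θ_c, so V = 0.421 × 2720 × (285 − 10.8) × 9.35 / [3800 × (1 + 0.107 × 9.35)] = 2.94×10^6 / 7602 = 386.2 m³.
Q_w = (V·X)/(θ_c X_r) = 386.2 × 3800 / (9.35 × 8720) = 18.00 m³/d.

Q_w ≈ 18.0 m³/d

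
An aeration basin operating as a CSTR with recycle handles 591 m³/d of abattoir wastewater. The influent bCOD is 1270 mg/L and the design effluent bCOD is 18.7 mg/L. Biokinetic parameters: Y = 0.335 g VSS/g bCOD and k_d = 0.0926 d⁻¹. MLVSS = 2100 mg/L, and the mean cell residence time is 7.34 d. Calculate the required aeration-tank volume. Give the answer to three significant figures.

Rearranging the biomass balance for a CMAS with decay, V = Y·Q·ΔS·θ_c / [X·(1+k_d θ_c)] = 0.335 × 591 × (1270 − 18.7) × 7.34 / [2100 × (1 + 0.0926 × 7.34)] = 1.82×10^6 / 3527 = 515.5 m³.

V ≈ 516 m³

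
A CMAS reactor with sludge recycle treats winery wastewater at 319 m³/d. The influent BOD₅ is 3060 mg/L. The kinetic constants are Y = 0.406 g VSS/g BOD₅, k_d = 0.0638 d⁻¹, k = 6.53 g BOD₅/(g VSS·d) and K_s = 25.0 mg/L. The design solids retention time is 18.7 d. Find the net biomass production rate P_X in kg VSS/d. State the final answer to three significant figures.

For a completely mixed reactor with recycle the Lawrence–McCarty relation gives S = K_s·(1 + k_d·θ_c) / [θ_c·(Y·k − k_d) − 1] = 25.0 × (1 + 0.0638 × 18.7) / [18.7 × (0.406 × 6.53 − 0.0638) − 1] = 54.83 / 47.38 = 1.157 mg/L.
Observed yield with endogenous decay: Y_obs = Y / (1 + k_d·θ_c) = 0.406 / (1 + 0.0638 × 18.7) = 0.406 / 2.193 = 0.1851 g VSS/g BOD₅.
Q·(S₀ − S) = 319 × (3060 − 1.16) × 10⁻³ = 975.8 kg/d removed.
So the net sludge growth is P_X = 0.1851 × 975.8 = 180.6 kg VSS/d.

P_X ≈ 181 kg VSS/d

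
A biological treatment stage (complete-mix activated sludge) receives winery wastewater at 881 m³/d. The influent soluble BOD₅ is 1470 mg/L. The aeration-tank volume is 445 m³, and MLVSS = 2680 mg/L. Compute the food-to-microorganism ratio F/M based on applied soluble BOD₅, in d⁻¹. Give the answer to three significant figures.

F/M ≈ 1.09 d⁻¹

F/M = applied load / biomass = Q·S₀/(V·X) = 881 × 1470 / (445.0 × 2680) = 1.086 d⁻¹.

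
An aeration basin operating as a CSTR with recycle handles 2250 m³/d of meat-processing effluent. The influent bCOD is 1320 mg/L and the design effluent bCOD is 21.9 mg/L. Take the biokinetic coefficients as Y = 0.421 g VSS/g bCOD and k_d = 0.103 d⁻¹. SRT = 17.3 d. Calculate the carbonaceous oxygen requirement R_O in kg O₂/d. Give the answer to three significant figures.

R_O ≈ 2290 kg O₂/d

The observed yield is Y_obs = Y/(1 + k_d·θ_c) = 0.421 / (1 + 0.103 × 17.3) = 0.421 / 2.782 = 0.1513 g VSS per g bCOD removed.
Substrate removed = Q·(S₀ − S) = 2250 m³/d × (1320 − 21.9) g/m³ = 2.92×10^6 g/d = 2921 kg/d.
P_X = Y_obs·Q·(S₀ − S) = 0.1513 × 2921 = 442.0 kg VSS/d.
R_O = Q·(S₀ − S) − 1.42·P_X = 2921 − 1.42 × 442.0 = 2293 kg O₂/d.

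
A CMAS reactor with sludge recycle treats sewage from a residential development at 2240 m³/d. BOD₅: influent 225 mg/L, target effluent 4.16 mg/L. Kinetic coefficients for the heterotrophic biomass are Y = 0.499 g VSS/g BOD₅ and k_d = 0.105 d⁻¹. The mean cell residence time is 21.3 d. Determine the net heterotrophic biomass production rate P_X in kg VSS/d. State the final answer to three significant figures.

P_X ≈ 76.3 kg VSS/d

Observed yield with endogenous decay: Y_obs = Y / (1 + k_d·θ_c) = 0.499 / (1 + 0.105 × 21.3) = 0.499 / 3.236 = 0.1542 g VSS/g BOD₅.
Mass of BOD₅ removed per day: Q(S₀ − S) = 2240 × 220.8 g/m³ = 494.7 kg/d.
So the net sludge growth is P_X = 0.1542 × 494.7 = 76.27 kg VSS/d.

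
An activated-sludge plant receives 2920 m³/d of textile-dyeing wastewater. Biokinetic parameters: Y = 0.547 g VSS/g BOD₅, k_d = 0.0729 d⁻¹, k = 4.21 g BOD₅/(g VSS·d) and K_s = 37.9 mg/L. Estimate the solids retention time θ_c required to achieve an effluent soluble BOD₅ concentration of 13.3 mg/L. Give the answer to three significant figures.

θ_c ≈ 1.90 d

At the target effluent, Y k S/(K_s+S) = 0.547×4.21×13.3/51.20 = 0.5982 d⁻¹.
θ_c = 1/(μ − k_d) = 1/(0.5982 − 0.0729) = 1/0.5253 = 1.904 d.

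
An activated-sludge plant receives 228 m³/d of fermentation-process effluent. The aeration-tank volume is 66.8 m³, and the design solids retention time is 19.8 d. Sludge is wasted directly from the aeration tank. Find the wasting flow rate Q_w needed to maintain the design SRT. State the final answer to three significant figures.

Q_w ≈ 3.37 m³/d

Wasting from the aeration tank: Q_w = V / θ_c = 66.80 / 19.8 = 3.374 m³/d.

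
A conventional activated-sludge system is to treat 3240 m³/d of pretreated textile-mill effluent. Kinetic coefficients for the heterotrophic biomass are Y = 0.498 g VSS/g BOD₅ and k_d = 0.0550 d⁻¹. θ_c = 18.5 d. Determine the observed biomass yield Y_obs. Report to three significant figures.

The observed yield is Y_obs = Y/(1 + k_d·θ_c) = 0.498 / (1 + 0.0550 × 18.5) = 0.498 / 2.018 = 0.2468 g VSS per g BOD₅ removed.

Y_obs ≈ 0.247 g VSS/g BOD₅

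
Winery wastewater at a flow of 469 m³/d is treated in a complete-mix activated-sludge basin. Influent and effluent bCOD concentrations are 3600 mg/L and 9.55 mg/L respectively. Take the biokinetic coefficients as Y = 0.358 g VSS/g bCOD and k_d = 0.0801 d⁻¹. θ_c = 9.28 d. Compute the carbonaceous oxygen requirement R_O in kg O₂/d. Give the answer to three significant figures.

Correct the yield for decay: Y_obs = Y/(1 + k_d θ_c) = 0.358 / (1 + 0.0801 × 9.28) = 0.358 / 1.743 = 0.2054.
Substrate removed = Q·(S₀ − S) = 469 m³/d × (3600 − 9.55) g/m³ = 1.68×10^6 g/d = 1684 kg/d.
Net sludge production P_X = 0.2054 × 1684 = 345.8 kg VSS/d.
R_O = Q·(S₀ − S) − 1.42·P_X = 1684 − 1.42 × 345.8 = 1193 kg O₂/d.

R_O ≈ 1190 kg O₂/d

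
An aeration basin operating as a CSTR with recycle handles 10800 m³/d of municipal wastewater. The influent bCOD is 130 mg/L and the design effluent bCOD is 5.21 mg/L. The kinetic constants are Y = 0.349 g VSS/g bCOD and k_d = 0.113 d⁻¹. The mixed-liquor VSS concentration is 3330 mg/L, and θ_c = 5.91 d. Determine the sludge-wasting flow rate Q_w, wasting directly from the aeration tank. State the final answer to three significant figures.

Q_w ≈ 84.7 m³/d

Rearranging the biomass balance for a CMAS with decay, V = Y·Q·ΔS·θ_c / [X·(1+k_d θ_c)] = 0.349 × 10800 × (130 − 5.21) × 5.91 / [3330 × (1 + 0.113 × 5.91)] = 2.78×10^6 / 5554 = 500.5 m³.
With mixed-liquor wasting, θ_c = V/Q_w, so Q_w = V/θ_c = 500.5/5.91 = 84.69 m³/d.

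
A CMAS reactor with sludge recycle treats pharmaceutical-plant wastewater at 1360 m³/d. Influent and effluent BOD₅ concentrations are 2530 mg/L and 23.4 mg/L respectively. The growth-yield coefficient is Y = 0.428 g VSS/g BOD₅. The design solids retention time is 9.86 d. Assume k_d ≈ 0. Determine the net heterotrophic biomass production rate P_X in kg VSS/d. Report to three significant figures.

P_X ≈ 1460 kg VSS/d

With endogenous decay neglected, the observed yield equals the true yield: Y_obs = Y = 0.428 g VSS/g BOD₅.
Q·(S₀ − S) = 1360 × (2530 − 23.4) × 10⁻³ = 3409 kg/d removed.
P_X = Y_obs · Q(S₀ − S) = 0.4280 × 3409 = 1459 kg VSS/d.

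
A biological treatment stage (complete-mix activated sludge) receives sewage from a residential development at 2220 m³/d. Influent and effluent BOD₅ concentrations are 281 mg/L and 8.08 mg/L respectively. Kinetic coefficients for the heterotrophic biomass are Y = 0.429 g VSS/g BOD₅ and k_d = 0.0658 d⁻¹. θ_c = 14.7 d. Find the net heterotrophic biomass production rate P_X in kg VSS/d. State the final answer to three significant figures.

The observed yield is Y_obs = Y/(1 + k_d·θ_c) = 0.429 / (1 + 0.0658 × 14.7) = 0.429 / 1.967 = 0.2181 g VSS per g BOD₅ removed.
Q·(S₀ − S) = 2220 × (281 − 8.08) × 10⁻³ = 605.9 kg/d removed.
Biomass produced: P_X = Y_obs·Q·ΔS = 0.2181 × 605.9 ≈ 132.1 kg VSS/d.

P_X ≈ 132 kg VSS/d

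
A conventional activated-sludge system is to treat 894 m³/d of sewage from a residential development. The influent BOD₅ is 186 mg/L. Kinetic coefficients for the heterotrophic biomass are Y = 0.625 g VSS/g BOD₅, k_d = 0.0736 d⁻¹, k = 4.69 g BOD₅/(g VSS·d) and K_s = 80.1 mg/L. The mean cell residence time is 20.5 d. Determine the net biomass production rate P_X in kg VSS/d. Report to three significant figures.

P_X ≈ 40.6 kg VSS/d

From the Monod/SRT balance for a CMAS, S = K_s·(1+k_d θ_c)/[θ_c·(Y k − k_d) − 1] = 80.1 × (1 + 0.0736 × 20.5) / [20.5 × (0.625 × 4.69 − 0.0736) − 1] = 201.0 / 57.58 = 3.490 mg/L.
Y_obs = Y / (1 + k_d θ_c) = 0.625 / (1 + 0.0736 × 20.5) = 0.625 / 2.509 = 0.2491.
Substrate removed = Q·(S₀ − S) = 894 m³/d × (186 − 3.49) g/m³ = 1.63×10^5 g/d = 163.2 kg/d.
Biomass produced: P_X = Y_obs·Q·ΔS = 0.2491 × 163.2 ≈ 40.65 kg VSS/d.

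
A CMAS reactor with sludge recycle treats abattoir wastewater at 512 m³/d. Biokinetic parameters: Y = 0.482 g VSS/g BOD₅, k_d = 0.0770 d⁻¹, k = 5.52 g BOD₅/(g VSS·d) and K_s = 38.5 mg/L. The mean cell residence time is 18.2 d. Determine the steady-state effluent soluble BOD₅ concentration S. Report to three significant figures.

S ≈ 2.01 mg/L

For a completely mixed reactor with recycle the Lawrence–McCarty relation gives S = K_s·(1 + k_d·θ_c) / [θ_c·(Y·k − k_d) − 1] = 38.5 × (1 + 0.0770 × 18.2) / [18.2 × (0.482 × 5.52 − 0.0770) − 1] = 92.45 / 46.02 = 2.009 mg/L.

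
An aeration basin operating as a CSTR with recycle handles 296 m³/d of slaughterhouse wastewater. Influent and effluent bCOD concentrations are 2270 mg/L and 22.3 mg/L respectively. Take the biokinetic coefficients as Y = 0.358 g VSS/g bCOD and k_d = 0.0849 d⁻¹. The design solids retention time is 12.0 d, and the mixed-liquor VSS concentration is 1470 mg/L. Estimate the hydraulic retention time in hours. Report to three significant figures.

τ ≈ 78.1 h

Steady-state biomass mass balance: V·X·(1 + k_d·θ_c) = Y·Q·(S₀ − S)·θ_c, so V = 0.358 × 296 × (2270 − 22.3) × 12.0 / [1470 × (1 + 0.0849 × 12.0)] = 2.86×10^6 / 2968 = 963.1 m³.
Hydraulic retention time τ = V/Q = 963.1 / 296 = 3.254 d = 78.09 h.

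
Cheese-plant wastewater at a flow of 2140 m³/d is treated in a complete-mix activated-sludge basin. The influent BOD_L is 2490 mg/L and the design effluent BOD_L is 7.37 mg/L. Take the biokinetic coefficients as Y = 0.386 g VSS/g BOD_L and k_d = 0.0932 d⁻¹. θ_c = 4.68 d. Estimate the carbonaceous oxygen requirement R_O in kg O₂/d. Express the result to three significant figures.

Y_obs = Y / (1 + k_d θ_c) = 0.386 / (1 + 0.0932 × 4.68) = 0.386 / 1.436 = 0.2688.
ΔS = 2490 − 7.37 = 2483 mg/L, so the substrate removal rate is 2140 × 2483/1000 = 5313 kg BOD_L/d.
Net sludge production P_X = 0.2688 × 5313 = 1428 kg VSS/d.
R_O = Q·(S₀ − S) − 1.42·P_X = 5313 − 1.42 × 1428 = 3285 kg O₂/d.

R_O ≈ 3290 kg O₂/d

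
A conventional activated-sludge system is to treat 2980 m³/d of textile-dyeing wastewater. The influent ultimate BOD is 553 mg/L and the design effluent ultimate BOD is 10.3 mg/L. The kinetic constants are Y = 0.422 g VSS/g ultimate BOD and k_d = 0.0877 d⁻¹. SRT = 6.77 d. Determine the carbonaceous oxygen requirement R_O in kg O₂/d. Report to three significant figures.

Correct the yield for decay: Y_obs = Y/(1 + k_d θ_c) = 0.422 / (1 + 0.0877 × 6.77) = 0.422 / 1.594 = 0.2648.
Mass of ultimate BOD removed per day: Q(S₀ − S) = 2980 × 542.7 g/m³ = 1617 kg/d.
P_X = Y_obs·Q·(S₀ − S) = 0.2648 × 1617 = 428.2 kg VSS/d.
R_O = Q·ΔS − 1.42 P_X = 1617 − 608.1 = 1009 kg O₂/d.

R_O ≈ 1010 kg O₂/d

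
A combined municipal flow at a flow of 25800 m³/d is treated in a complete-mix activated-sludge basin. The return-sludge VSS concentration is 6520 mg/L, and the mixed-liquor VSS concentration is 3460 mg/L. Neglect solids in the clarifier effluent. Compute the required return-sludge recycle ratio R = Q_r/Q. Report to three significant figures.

R ≈ 1.13

Mass balance around the secondary clarifier (neglecting effluent solids): R = X / (X_r − X) = 3460 / (6520 − 3460) = 1.131.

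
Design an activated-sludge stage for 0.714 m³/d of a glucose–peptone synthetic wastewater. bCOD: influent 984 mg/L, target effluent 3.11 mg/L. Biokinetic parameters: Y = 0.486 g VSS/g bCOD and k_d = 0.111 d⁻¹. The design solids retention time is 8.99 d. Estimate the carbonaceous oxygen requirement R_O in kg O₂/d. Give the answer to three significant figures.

Observed yield with endogenous decay: Y_obs = Y / (1 + k_d·θ_c) = 0.486 / (1 + 0.111 × 8.99) = 0.486 / 1.998 = 0.2433 g VSS/g bCOD.
Mass of bCOD removed per day: Q(S₀ − S) = 0.714 × 980.9 g/m³ = 0.7004 kg/d.
P_X = Y_obs·Q·(S₀ − S) = 0.2433 × 0.7004 = 0.1704 kg VSS/d.
R_O = Q·(S₀ − S) − 1.42·P_X = 0.7004 − 1.42 × 0.1704 = 0.4584 kg O₂/d.

R_O ≈ 0.458 kg O₂/d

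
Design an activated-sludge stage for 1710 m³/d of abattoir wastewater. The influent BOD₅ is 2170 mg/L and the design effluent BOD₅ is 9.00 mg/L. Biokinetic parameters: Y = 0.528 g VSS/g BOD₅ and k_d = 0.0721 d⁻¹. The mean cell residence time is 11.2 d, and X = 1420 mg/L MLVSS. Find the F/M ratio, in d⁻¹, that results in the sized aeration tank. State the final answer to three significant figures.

Steady-state biomass mass balance: V·X·(1 + k_d·θ_c) = Y·Q·(S₀ − S)·θ_c, so V = 0.528 × 1710 × (2170 − 9.00) × 11.2 / [1420 × (1 + 0.0721 × 11.2)] = 2.19×10^7 / 2567 = 8514 m³.
F/M = applied load / biomass = Q·S₀/(V·X) = 1710 × 2170 / (8514 × 1420) = 0.3069 d⁻¹.

F/M ≈ 0.307 d⁻¹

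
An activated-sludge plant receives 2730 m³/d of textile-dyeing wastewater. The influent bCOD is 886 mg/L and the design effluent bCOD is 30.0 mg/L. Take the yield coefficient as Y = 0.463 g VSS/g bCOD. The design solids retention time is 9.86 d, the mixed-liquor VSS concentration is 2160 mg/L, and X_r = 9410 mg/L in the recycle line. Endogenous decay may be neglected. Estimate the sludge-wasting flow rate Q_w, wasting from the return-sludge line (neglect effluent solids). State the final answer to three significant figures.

Q_w ≈ 115 m³/d

V·X = Y·Q·ΔS·θ_c gives V = 0.463 × 2730 × (886 − 30.0) × 9.86 / 2160 = 4939 m³.
Wasting from the return line (neglecting effluent solids): Q_w = V·X / (θ_c·X_r) = 4939 × 2160 / (9.86 × 9410) = 115.0 m³/d.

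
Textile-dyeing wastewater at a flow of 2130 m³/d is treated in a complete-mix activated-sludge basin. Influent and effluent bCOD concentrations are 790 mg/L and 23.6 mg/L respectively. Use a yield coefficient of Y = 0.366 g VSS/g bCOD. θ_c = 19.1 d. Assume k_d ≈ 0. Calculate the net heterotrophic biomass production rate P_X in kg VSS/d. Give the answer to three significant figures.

P_X ≈ 597 kg VSS/d

Since k_d ≈ 0, Y_obs = Y = 0.366 g VSS/g bCOD.
Mass of bCOD removed per day: Q(S₀ − S) = 2130 × 766.4 g/m³ = 1632 kg/d.
So the net sludge growth is P_X = 0.3660 × 1632 = 597.5 kg VSS/d.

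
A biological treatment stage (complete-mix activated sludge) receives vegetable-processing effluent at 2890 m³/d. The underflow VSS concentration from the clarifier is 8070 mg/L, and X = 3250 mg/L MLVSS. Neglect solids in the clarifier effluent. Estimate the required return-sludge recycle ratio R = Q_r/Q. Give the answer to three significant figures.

R = Q_r/Q = X/(X_r − X) = 3250 / (8070 − 3250) = 0.6743.

R ≈ 0.674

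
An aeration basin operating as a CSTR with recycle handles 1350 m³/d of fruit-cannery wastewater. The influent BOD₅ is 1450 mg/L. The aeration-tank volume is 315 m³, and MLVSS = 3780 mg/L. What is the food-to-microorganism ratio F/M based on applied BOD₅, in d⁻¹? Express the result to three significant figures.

F/M = applied load / biomass = Q·S₀/(V·X) = 1350 × 1450 / (315.0 × 3780) = 1.644 d⁻¹.

F/M ≈ 1.64 d⁻¹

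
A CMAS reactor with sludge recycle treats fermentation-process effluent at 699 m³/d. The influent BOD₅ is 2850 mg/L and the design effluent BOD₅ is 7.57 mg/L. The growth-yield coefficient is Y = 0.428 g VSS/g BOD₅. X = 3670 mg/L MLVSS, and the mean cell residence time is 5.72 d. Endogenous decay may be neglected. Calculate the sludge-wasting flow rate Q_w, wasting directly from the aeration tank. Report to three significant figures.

V·X = Y·Q·ΔS·θ_c gives V = 0.428 × 699 × (2850 − 7.57) × 5.72 / 3670 = 1325 m³.
Wasting from the aeration tank: Q_w = V / θ_c = 1325 / 5.72 = 231.7 m³/d.

Q_w ≈ 232 m³/d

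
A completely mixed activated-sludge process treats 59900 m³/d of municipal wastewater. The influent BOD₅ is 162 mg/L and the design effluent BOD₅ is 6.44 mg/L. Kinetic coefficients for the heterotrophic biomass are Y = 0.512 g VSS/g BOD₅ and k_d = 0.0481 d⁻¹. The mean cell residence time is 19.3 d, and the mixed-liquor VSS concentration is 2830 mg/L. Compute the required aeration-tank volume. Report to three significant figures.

V ≈ 16900 m³

Rearranging the biomass balance for a CMAS with decay, V = Y·Q·ΔS·θ_c / [X·(1+k_d θ_c)] = 0.512 × 59900 × (162 − 6.44) × 19.3 / [2830 × (1 + 0.0481 × 19.3)] = 9.21×10^7 / 5457 = 16873 m³.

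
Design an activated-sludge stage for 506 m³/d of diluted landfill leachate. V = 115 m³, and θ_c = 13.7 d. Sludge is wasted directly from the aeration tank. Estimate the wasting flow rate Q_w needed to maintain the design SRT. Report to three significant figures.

Q_w ≈ 8.39 m³/d

For wasting at MLVSS concentration, Q_w = V/θ_c = 115.0/13.7 = 8.394 m³/d.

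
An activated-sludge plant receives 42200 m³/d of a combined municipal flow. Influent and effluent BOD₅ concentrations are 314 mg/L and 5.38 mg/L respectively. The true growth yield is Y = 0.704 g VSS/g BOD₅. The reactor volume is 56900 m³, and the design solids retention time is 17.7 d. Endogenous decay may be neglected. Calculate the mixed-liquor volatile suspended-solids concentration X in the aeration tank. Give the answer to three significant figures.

Without decay, X = Y Q (S₀−S) θ_c / V = 0.704 × 42200 × (314 − 5.38) × 17.7 / 56900 = 2852 mg/L.

X ≈ 2850 mg/L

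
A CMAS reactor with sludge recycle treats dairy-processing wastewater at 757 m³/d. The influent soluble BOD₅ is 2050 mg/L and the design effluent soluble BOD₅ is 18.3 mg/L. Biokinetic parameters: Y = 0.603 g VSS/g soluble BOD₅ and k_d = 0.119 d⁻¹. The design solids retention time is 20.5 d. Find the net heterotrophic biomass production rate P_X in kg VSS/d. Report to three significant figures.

Y_obs = Y / (1 + k_d θ_c) = 0.603 / (1 + 0.119 × 20.5) = 0.603 / 3.439 = 0.1753.
ΔS = 2050 − 18.3 = 2032 mg/L, so the substrate removal rate is 757 × 2032/1000 = 1538 kg soluble BOD₅/d.
P_X = Y_obs · Q(S₀ − S) = 0.1753 × 1538 = 269.6 kg VSS/d.

P_X ≈ 270 kg VSS/d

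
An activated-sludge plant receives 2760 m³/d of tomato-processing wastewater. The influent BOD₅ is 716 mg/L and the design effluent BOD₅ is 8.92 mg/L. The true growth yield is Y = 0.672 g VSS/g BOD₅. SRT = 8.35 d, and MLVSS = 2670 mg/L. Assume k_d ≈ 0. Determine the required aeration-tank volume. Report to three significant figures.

V ≈ 4100 m³

Biomass mass balance (decay neglected): V·X = Y·Q·(S₀ − S)·θ_c, so V = 0.672 × 2760 × (716 − 8.92) × 8.35 / 2670 = 4101 m³.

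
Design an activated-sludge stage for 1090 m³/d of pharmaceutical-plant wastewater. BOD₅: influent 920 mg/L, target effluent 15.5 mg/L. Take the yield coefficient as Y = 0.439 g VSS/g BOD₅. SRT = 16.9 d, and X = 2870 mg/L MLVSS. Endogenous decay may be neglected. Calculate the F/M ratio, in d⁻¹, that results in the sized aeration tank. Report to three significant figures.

F/M ≈ 0.137 d⁻¹

With k_d = 0 the design equation reduces to V = Y Q (S₀−S) θ_c / X = 0.439 × 1090 × (920 − 15.5) × 16.9 / 2870 = 2549 m³.
F/M = applied load / biomass = Q·S₀/(V·X) = 1090 × 920 / (2549 × 2870) = 0.1371 d⁻¹.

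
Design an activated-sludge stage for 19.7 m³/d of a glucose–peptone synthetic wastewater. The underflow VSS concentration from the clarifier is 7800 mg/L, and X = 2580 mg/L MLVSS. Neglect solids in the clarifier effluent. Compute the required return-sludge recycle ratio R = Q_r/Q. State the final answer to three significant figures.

R ≈ 0.494

R = Q_r/Q = X/(X_r − X) = 2580 / (7800 − 2580) = 0.4943.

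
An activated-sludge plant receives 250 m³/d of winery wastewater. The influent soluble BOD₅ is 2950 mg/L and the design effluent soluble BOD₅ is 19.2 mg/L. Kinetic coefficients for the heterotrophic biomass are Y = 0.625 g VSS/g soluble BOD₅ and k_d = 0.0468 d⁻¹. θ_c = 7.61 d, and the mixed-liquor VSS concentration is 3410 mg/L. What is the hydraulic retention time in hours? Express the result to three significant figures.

Rearranging the biomass balance for a CMAS with decay, V = Y·Q·ΔS·θ_c / [X·(1+k_d θ_c)] = 0.625 × 250 × (2950 − 19.2) × 7.61 / [3410 × (1 + 0.0468 × 7.61)] = 3.48×10^6 / 4624 = 753.6 m³.
HRT = V/Q = 753.6 m³ / 250 m³·d⁻¹ = 3.014 d × 24 = 72.34 h.

τ ≈ 72.3 h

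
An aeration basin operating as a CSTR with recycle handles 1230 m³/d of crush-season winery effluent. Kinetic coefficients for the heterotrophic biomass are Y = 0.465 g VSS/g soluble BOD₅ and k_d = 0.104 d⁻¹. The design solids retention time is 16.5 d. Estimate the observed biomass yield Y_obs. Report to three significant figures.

Y_obs ≈ 0.171 g VSS/g soluble BOD₅

The observed yield is Y_obs = Y/(1 + k_d·θ_c) = 0.465 / (1 + 0.104 × 16.5) = 0.465 / 2.716 = 0.1712 g VSS per g soluble BOD₅ removed.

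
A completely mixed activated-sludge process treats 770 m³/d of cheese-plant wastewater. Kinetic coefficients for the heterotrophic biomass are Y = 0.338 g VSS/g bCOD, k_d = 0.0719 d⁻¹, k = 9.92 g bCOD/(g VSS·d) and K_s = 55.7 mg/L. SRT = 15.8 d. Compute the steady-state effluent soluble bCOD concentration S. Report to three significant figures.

S ≈ 2.34 mg/L

Effluent substrate depends only on kinetics and SRT: S = K_s(1 + k_d θ_c) / [θ_c(Yk − k_d) − 1] = 55.7 × (1 + 0.0719 × 15.8) / [15.8 × (0.338 × 9.92 − 0.0719) − 1] = 119.0 / 50.84 = 2.340 mg/L.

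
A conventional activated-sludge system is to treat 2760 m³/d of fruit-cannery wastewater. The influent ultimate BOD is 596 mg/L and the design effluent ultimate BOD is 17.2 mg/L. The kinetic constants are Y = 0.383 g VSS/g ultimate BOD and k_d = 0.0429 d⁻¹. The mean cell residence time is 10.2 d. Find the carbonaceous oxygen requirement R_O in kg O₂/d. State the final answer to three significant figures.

R_O ≈ 993 kg O₂/d

The observed yield is Y_obs = Y/(1 + k_d·θ_c) = 0.383 / (1 + 0.0429 × 10.2) = 0.383 / 1.438 = 0.2664 g VSS per g ultimate BOD removed.
Q·(S₀ − S) = 2760 × (596 − 17.2) × 10⁻³ = 1597 kg/d removed.
Net sludge production P_X = 0.2664 × 1597 = 425.6 kg VSS/d.
Carbonaceous O₂ demand = substrate oxidised − cell-mass equivalent = 1597 − 1.42 × 425.6 = 993.1 kg O₂/d.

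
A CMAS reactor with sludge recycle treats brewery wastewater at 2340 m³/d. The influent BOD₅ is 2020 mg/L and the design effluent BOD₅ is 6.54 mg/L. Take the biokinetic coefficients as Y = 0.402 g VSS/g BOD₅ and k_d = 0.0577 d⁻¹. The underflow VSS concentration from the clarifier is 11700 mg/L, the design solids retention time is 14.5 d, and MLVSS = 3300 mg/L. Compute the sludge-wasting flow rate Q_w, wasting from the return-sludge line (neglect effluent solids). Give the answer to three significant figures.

Steady-state biomass mass balance: V·X·(1 + k_d·θ_c) = Y·Q·(S₀ − S)·θ_c, so V = 0.402 × 2340 × (2020 − 6.54) × 14.5 / [3300 × (1 + 0.0577 × 14.5)] = 2.75×10^7 / 6061 = 4531 m³.
Q_w = (V·X)/(θ_c X_r) = 4531 × 3300 / (14.5 × 11700) = 88.14 m³/d.

Q_w ≈ 88.1 m³/d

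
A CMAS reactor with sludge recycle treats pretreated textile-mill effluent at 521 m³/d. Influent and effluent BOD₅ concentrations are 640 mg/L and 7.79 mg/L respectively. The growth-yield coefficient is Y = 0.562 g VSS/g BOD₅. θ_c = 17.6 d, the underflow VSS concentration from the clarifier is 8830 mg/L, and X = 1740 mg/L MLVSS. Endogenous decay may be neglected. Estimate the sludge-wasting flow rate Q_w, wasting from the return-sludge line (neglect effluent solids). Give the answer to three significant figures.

Q_w ≈ 21.0 m³/d

Biomass mass balance (decay neglected): V·X = Y·Q·(S₀ − S)·θ_c, so V = 0.562 × 521 × (640 − 7.79) × 17.6 / 1740 = 1872 m³.
θ_c = V·X/(Q_w·X_r) when wasting from the recycle, so Q_w = V·X/(θ_c·X_r) = 1872 × 1740 / (17.6 × 8830) = 20.96 m³/d.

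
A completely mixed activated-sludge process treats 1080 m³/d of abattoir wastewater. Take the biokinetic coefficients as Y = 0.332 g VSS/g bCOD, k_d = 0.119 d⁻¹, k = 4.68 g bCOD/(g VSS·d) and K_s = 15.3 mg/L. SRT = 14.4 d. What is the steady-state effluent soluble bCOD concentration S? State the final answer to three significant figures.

From the Monod/SRT balance for a CMAS, S = K_s·(1+k_d θ_c)/[θ_c·(Y k − k_d) − 1] = 15.3 × (1 + 0.119 × 14.4) / [14.4 × (0.332 × 4.68 − 0.119) − 1] = 41.52 / 19.66 = 2.112 mg/L.

S ≈ 2.11 mg/L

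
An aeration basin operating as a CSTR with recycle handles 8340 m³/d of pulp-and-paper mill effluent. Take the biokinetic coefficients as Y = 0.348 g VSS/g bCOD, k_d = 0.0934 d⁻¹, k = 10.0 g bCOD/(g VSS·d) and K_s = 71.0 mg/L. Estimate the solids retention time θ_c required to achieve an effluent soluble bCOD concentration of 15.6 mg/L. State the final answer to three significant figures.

At the target effluent, Y k S/(K_s+S) = 0.348×10.0×15.6/86.60 = 0.6269 d⁻¹.
Then 1/θ_c = μ − k_d = 0.6269 − 0.0934 = 0.5335 d⁻¹, giving θ_c = 1.874 d.

θ_c ≈ 1.87 d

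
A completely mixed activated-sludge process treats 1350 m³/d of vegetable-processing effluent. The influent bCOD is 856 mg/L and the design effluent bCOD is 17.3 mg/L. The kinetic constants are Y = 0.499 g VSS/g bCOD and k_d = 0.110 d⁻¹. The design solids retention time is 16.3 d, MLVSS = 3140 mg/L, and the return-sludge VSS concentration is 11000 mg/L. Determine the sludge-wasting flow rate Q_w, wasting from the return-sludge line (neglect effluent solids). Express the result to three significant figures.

Q_w ≈ 18.4 m³/d

Steady-state biomass mass balance: V·X·(1 + k_d·θ_c) = Y·Q·(S₀ − S)·θ_c, so V = 0.499 × 1350 × (856 − 17.3) × 16.3 / [3140 × (1 + 0.110 × 16.3)] = 9.21×10^6 / 8770 = 1050 m³.
θ_c = V·X/(Q_w·X_r) when wasting from the recycle, so Q_w = V·X/(θ_c·X_r) = 1050 × 3140 / (16.3 × 11000) = 18.39 m³/d.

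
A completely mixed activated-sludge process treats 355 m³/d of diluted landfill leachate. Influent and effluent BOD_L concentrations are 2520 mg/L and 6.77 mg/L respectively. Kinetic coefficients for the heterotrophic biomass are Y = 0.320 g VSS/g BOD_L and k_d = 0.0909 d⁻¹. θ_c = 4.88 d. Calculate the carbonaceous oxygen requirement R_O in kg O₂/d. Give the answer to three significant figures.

Y_obs = Y / (1 + k_d θ_c) = 0.320 / (1 + 0.0909 × 4.88) = 0.320 / 1.444 = 0.2217.
Q·(S₀ − S) = 355 × (2520 − 6.77) × 10⁻³ = 892.2 kg/d removed.
Biomass synthesised: P_X = Y_obs × 892.2 = 197.8 kg VSS/d.
R_O = Q·(S₀ − S) − 1.42·P_X = 892.2 − 1.42 × 197.8 = 611.4 kg O₂/d.

R_O ≈ 611 kg O₂/d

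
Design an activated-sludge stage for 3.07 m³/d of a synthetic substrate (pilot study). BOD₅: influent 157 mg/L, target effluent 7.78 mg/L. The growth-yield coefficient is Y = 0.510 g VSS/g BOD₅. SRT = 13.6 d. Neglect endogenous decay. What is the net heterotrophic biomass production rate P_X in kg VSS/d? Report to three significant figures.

No decay correction is needed, so Y_obs = Y = 0.510.
ΔS = 157 − 7.78 = 149.2 mg/L, so the substrate removal rate is 3.07 × 149.2/1000 = 0.4581 kg BOD₅/d.
P_X = Y_obs · Q(S₀ − S) = 0.5100 × 0.4581 = 0.2336 kg VSS/d.

P_X ≈ 0.234 kg VSS/d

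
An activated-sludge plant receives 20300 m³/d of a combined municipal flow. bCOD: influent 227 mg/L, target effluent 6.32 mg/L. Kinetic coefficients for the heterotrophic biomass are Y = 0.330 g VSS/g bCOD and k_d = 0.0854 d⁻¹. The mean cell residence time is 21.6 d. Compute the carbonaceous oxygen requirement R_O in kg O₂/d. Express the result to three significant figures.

R_O ≈ 3740 kg O₂/d

The observed yield is Y_obs = Y/(1 + k_d·θ_c) = 0.330 / (1 + 0.0854 × 21.6) = 0.330 / 2.845 = 0.1160 g VSS per g bCOD removed.
Q·(S₀ − S) = 20300 × (227 − 6.32) × 10⁻³ = 4480 kg/d removed.
P_X = Y_obs·Q·(S₀ − S) = 0.1160 × 4480 = 519.7 kg VSS/d.
R_O = Q·ΔS − 1.42 P_X = 4480 − 738.0 = 3742 kg O₂/d.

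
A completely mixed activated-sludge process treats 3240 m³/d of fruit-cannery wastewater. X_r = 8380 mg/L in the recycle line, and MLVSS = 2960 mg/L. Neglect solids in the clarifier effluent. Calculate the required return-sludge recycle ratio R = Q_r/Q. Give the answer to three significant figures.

R ≈ 0.546

R = Q_r/Q = X/(X_r − X) = 2960 / (8380 − 2960) = 0.5461.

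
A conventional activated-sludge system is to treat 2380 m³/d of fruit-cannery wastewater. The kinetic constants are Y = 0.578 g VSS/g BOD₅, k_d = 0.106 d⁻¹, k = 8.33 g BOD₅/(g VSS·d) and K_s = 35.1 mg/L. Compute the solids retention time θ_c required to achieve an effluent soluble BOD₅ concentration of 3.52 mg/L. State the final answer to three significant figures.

At the target effluent, Y k S/(K_s+S) = 0.578×8.33×3.52/38.62 = 0.4388 d⁻¹.
Then 1/θ_c = μ − k_d = 0.4388 − 0.106 = 0.3328 d⁻¹, giving θ_c = 3.004 d.

θ_c ≈ 3.00 d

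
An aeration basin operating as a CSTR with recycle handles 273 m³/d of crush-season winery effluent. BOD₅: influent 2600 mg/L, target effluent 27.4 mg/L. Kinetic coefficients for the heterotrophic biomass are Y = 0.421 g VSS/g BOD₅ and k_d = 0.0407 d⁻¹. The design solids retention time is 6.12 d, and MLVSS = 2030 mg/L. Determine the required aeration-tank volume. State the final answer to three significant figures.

V ≈ 714 m³

From the SRT design equation V = Y Q (S₀−S) θ_c / [X (1 + k_d θ_c)] = 0.421 × 273 × (2600 − 27.4) × 6.12 / [2030 × (1 + 0.0407 × 6.12)] = 1.81×10^6 / 2536 = 713.6 m³.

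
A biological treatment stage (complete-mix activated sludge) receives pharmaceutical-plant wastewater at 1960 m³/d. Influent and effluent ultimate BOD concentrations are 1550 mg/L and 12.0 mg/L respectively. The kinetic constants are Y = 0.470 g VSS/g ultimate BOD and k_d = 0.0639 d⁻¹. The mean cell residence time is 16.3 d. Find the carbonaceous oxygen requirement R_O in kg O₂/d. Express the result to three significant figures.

R_O ≈ 2030 kg O₂/d

Observed yield with endogenous decay: Y_obs = Y / (1 + k_d·θ_c) = 0.470 / (1 + 0.0639 × 16.3) = 0.470 / 2.042 = 0.2302 g VSS/g ultimate BOD.
Q·(S₀ − S) = 1960 × (1550 − 12.0) × 10⁻³ = 3014 kg/d removed.
Net sludge production P_X = 0.2302 × 3014 = 694.0 kg VSS/d.
Carbonaceous O₂ demand = substrate oxidised − cell-mass equivalent = 3014 − 1.42 × 694.0 = 2029 kg O₂/d.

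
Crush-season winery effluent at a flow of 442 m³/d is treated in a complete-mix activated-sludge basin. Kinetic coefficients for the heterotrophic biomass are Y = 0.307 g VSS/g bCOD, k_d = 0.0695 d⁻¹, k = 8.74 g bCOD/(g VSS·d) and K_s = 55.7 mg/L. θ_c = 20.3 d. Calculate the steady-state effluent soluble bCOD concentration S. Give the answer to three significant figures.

S ≈ 2.58 mg/L

Effluent substrate depends only on kinetics and SRT: S = K_s(1 + k_d θ_c) / [θ_c(Yk − k_d) − 1] = 55.7 × (1 + 0.0695 × 20.3) / [20.3 × (0.307 × 8.74 − 0.0695) − 1] = 134.3 / 52.06 = 2.580 mg/L.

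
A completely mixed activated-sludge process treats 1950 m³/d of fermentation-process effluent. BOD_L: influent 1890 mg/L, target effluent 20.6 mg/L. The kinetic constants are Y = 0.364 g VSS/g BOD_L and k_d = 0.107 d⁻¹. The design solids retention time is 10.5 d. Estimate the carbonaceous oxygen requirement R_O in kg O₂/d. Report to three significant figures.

R_O ≈ 2760 kg O₂/d

Observed yield with endogenous decay: Y_obs = Y / (1 + k_d·θ_c) = 0.364 / (1 + 0.107 × 10.5) = 0.364 / 2.123 = 0.1714 g VSS/g BOD_L.
ΔS = 1890 − 20.6 = 1869 mg/L, so the substrate removal rate is 1950 × 1869/1000 = 3645 kg BOD_L/d.
P_X = Y_obs·Q·(S₀ − S) = 0.1714 × 3645 = 624.9 kg VSS/d.
Carbonaceous O₂ demand = substrate oxidised − cell-mass equivalent = 3645 − 1.42 × 624.9 = 2758 kg O₂/d.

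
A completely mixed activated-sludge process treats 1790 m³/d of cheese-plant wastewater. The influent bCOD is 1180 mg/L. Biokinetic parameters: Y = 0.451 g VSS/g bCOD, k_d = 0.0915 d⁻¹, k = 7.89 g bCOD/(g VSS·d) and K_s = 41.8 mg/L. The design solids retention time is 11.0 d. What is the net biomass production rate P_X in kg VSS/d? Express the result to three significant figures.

For a completely mixed reactor with recycle the Lawrence–McCarty relation gives S = K_s·(1 + k_d·θ_c) / [θ_c·(Y·k − k_d) − 1] = 41.8 × (1 + 0.0915 × 11.0) / [11.0 × (0.451 × 7.89 − 0.0915) − 1] = 83.87 / 37.14 = 2.259 mg/L.
The observed yield is Y_obs = Y/(1 + k_d·θ_c) = 0.451 / (1 + 0.0915 × 11.0) = 0.451 / 2.006 = 0.2248 g VSS per g bCOD removed.
Mass of bCOD removed per day: Q(S₀ − S) = 1790 × 1178 g/m³ = 2108 kg/d.
Biomass produced: P_X = Y_obs·Q·ΔS = 0.2248 × 2108 ≈ 473.8 kg VSS/d.

P_X ≈ 474 kg VSS/d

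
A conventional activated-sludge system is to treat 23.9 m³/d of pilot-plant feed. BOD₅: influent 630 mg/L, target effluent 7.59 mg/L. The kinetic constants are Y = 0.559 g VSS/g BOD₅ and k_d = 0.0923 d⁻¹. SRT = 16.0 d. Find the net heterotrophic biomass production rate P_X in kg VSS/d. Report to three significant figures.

Y_obs = Y / (1 + k_d θ_c) = 0.559 / (1 + 0.0923 × 16.0) = 0.559 / 2.477 = 0.2257.
Mass of BOD₅ removed per day: Q(S₀ − S) = 23.9 × 622.4 g/m³ = 14.88 kg/d.
So the net sludge growth is P_X = 0.2257 × 14.88 = 3.357 kg VSS/d.

P_X ≈ 3.36 kg VSS/d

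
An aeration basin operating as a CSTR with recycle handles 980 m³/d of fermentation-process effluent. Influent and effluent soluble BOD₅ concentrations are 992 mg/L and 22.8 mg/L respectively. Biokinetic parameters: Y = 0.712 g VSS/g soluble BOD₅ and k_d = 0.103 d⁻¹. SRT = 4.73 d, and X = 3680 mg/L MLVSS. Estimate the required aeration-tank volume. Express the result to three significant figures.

V ≈ 584 m³

From the SRT design equation V = Y Q (S₀−S) θ_c / [X (1 + k_d θ_c)] = 0.712 × 980 × (992 − 22.8) × 4.73 / [3680 × (1 + 0.103 × 4.73)] = 3.2×10^6 / 5473 = 584.5 m³.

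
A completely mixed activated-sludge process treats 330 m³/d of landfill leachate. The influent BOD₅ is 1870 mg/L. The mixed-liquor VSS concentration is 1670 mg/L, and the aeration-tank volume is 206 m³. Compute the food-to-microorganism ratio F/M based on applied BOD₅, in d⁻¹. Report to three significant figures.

F/M ≈ 1.79 d⁻¹

F/M = applied load / biomass = Q·S₀/(V·X) = 330 × 1870 / (206.0 × 1670) = 1.794 d⁻¹.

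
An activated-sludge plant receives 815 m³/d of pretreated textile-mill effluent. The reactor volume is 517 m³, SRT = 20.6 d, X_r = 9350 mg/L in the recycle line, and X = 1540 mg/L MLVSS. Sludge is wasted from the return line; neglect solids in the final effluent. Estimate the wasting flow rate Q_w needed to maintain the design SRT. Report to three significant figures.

Q_w ≈ 4.13 m³/d

Q_w = (V·X)/(θ_c X_r) = 517.0 × 1540 / (20.6 × 9350) = 4.134 m³/d.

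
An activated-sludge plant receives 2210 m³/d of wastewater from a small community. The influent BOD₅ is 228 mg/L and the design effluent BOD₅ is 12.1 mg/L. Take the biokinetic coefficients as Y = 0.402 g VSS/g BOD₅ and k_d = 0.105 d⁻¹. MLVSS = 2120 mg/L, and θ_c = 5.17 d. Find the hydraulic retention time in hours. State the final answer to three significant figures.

τ ≈ 3.29 h

From the SRT design equation V = Y Q (S₀−S) θ_c / [X (1 + k_d θ_c)] = 0.402 × 2210 × (228 − 12.1) × 5.17 / [2120 × (1 + 0.105 × 5.17)] = 9.92×10^5 / 3271 = 303.2 m³.
τ = V/Q = 303.2/2210 = 0.1372 d, or 3.292 h.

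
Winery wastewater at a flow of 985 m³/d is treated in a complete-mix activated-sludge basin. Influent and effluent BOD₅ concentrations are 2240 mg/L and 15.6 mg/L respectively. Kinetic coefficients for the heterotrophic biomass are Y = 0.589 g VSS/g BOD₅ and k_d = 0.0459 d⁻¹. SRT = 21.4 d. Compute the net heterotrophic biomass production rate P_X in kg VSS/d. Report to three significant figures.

Y_obs = Y / (1 + k_d θ_c) = 0.589 / (1 + 0.0459 × 21.4) = 0.589 / 1.982 = 0.2971.
ΔS = 2240 − 15.6 = 2224 mg/L, so the substrate removal rate is 985 × 2224/1000 = 2191 kg BOD₅/d.
Net biomass production P_X = Y_obs × Q·(S₀ − S) = 0.2971 × 2191 = 651.0 kg VSS/d.

P_X ≈ 651 kg VSS/d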